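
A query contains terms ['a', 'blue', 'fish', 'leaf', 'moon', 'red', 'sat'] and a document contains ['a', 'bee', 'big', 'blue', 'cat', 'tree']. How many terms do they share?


Query terms: ['a', 'blue', 'fish', 'leaf', 'moon', 'red', 'sat']
Document terms: ['a', 'bee', 'big', 'blue', 'cat', 'tree']
Common terms: ['a', 'blue']
Overlap count = 2

2


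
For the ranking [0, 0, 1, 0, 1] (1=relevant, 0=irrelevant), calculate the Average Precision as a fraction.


Computing P@k for each relevant position:
Position 1: not relevant
Position 2: not relevant
Position 3: relevant, P@3 = 1/3 = 1/3
Position 4: not relevant
Position 5: relevant, P@5 = 2/5 = 2/5
Sum of P@k = 1/3 + 2/5 = 11/15
AP = 11/15 / 2 = 11/30

11/30


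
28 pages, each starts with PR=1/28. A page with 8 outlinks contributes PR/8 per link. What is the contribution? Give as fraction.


Initial PR = 1/28 = 1/28
Outlinks = 8
Contribution per link = PR / outlinks
= 1/28 / 8
= 1/224

1/224


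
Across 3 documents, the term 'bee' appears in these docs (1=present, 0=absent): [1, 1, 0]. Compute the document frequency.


Checking each document for 'bee':
Doc 1: present
Doc 2: present
Doc 3: absent
df = sum of presences = 1 + 1 + 0 = 2

2


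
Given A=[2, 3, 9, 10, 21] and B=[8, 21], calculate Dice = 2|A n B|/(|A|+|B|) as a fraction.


A intersect B = [21]
|A intersect B| = 1
|A| = 5, |B| = 2
Dice = 2*1 / (5+2)
= 2 / 7 = 2/7

2/7


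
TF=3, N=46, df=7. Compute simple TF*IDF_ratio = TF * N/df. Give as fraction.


TF * (N/df)
= 3 * (46/7)
= 3 * 46/7
= 138/7

138/7


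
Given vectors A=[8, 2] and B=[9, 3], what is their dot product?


Dot product = sum of element-wise products
A[0]*B[0] = 8*9 = 72
A[1]*B[1] = 2*3 = 6
Sum = 72 + 6 = 78

78


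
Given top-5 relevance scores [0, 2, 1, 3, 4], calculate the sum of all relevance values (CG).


Cumulative Gain = sum of relevance scores
Position 1: rel=0, running sum=0
Position 2: rel=2, running sum=2
Position 3: rel=1, running sum=3
Position 4: rel=3, running sum=6
Position 5: rel=4, running sum=10
CG = 10

10


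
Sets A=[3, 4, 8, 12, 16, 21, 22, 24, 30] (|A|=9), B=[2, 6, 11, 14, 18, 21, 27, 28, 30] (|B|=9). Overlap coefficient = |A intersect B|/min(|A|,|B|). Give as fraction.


A intersect B = [21, 30]
|A intersect B| = 2
min(|A|, |B|) = min(9, 9) = 9
Overlap = 2 / 9 = 2/9

2/9


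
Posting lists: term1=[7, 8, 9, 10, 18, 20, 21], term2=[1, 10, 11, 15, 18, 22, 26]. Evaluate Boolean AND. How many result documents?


Boolean AND: find intersection of posting lists
term1 docs: [7, 8, 9, 10, 18, 20, 21]
term2 docs: [1, 10, 11, 15, 18, 22, 26]
Intersection: [10, 18]
|intersection| = 2

2


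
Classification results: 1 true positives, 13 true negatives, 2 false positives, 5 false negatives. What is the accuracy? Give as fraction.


Accuracy = (TP + TN) / (TP + TN + FP + FN)
TP + TN = 1 + 13 = 14
Total = 1 + 13 + 2 + 5 = 21
Accuracy = 14 / 21 = 2/3

2/3


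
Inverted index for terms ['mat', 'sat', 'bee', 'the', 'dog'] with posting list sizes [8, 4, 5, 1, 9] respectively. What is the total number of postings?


Summing posting list sizes:
'mat': 8 postings
'sat': 4 postings
'bee': 5 postings
'the': 1 postings
'dog': 9 postings
Total = 8 + 4 + 5 + 1 + 9 = 27

27


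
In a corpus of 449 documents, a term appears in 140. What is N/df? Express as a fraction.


IDF ratio = N / df
= 449 / 140
= 449/140

449/140


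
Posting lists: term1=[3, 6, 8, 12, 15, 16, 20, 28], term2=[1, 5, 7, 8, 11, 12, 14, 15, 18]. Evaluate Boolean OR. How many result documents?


Boolean OR: find union of posting lists
term1 docs: [3, 6, 8, 12, 15, 16, 20, 28]
term2 docs: [1, 5, 7, 8, 11, 12, 14, 15, 18]
Union: [1, 3, 5, 6, 7, 8, 11, 12, 14, 15, 16, 18, 20, 28]
|union| = 14

14


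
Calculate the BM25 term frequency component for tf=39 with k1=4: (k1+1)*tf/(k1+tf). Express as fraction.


BM25 TF component = (k1+1)*tf / (k1+tf)
k1 = 4, tf = 39
Numerator = (4+1)*39 = 195
Denominator = 4 + 39 = 43
= 195/43 = 195/43

195/43


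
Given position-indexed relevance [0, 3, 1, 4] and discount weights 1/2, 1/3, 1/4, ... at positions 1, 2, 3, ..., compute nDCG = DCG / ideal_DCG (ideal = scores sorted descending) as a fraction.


Position discount weights w_i = 1/(i+1) for i=1..4:
Weights = [1/2, 1/3, 1/4, 1/5]
Actual relevance: [0, 3, 1, 4]
DCG = 0/2 + 3/3 + 1/4 + 4/5 = 41/20
Ideal relevance (sorted desc): [4, 3, 1, 0]
Ideal DCG = 4/2 + 3/3 + 1/4 + 0/5 = 13/4
nDCG = DCG / ideal_DCG = 41/20 / 13/4 = 41/65

41/65


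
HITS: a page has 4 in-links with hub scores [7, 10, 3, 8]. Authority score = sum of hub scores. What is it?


Authority = sum of hub scores of in-linkers
In-link 1: hub score = 7
In-link 2: hub score = 10
In-link 3: hub score = 3
In-link 4: hub score = 8
Authority = 7 + 10 + 3 + 8 = 28

28


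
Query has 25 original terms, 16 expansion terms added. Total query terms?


Original terms: 25
Expansion terms: 16
Total = 25 + 16 = 41

41


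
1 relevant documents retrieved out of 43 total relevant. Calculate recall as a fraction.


Recall = retrieved_relevant / total_relevant
= 1 / 43
= 1 / (1 + 42)
= 1/43

1/43


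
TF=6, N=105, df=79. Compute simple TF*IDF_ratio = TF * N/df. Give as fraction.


TF * (N/df)
= 6 * (105/79)
= 6 * 105/79
= 630/79

630/79


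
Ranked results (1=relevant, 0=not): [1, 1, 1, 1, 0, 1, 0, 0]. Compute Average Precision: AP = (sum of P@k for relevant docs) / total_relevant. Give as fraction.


Computing P@k for each relevant position:
Position 1: relevant, P@1 = 1/1 = 1
Position 2: relevant, P@2 = 2/2 = 1
Position 3: relevant, P@3 = 3/3 = 1
Position 4: relevant, P@4 = 4/4 = 1
Position 5: not relevant
Position 6: relevant, P@6 = 5/6 = 5/6
Position 7: not relevant
Position 8: not relevant
Sum of P@k = 1 + 1 + 1 + 1 + 5/6 = 29/6
AP = 29/6 / 5 = 29/30

29/30


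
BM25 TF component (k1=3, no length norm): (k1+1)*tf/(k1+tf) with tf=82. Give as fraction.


BM25 TF component = (k1+1)*tf / (k1+tf)
k1 = 3, tf = 82
Numerator = (3+1)*82 = 328
Denominator = 3 + 82 = 85
= 328/85 = 328/85

328/85


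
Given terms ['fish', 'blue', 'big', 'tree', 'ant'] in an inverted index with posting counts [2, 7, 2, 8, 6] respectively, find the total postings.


Summing posting list sizes:
'fish': 2 postings
'blue': 7 postings
'big': 2 postings
'tree': 8 postings
'ant': 6 postings
Total = 2 + 7 + 2 + 8 + 6 = 25

25


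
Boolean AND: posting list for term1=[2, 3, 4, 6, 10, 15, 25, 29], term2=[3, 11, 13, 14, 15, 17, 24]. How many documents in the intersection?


Boolean AND: find intersection of posting lists
term1 docs: [2, 3, 4, 6, 10, 15, 25, 29]
term2 docs: [3, 11, 13, 14, 15, 17, 24]
Intersection: [3, 15]
|intersection| = 2

2


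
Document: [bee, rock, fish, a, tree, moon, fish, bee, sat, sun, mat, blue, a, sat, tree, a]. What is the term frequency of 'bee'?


Document has 16 words
Scanning for 'bee':
Found at positions: [0, 7]
Count = 2

2


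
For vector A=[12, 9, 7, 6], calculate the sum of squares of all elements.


|A|^2 = sum of squared components
A[0]^2 = 12^2 = 144
A[1]^2 = 9^2 = 81
A[2]^2 = 7^2 = 49
A[3]^2 = 6^2 = 36
Sum = 144 + 81 + 49 + 36 = 310

310


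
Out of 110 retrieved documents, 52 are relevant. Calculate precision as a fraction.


Precision = relevant_retrieved / total_retrieved
= 52 / 110
= 52 / (52 + 58)
= 26/55

26/55


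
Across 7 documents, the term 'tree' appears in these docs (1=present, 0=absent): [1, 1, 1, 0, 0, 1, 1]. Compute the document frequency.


Checking each document for 'tree':
Doc 1: present
Doc 2: present
Doc 3: present
Doc 4: absent
Doc 5: absent
Doc 6: present
Doc 7: present
df = sum of presences = 1 + 1 + 1 + 0 + 0 + 1 + 1 = 5

5


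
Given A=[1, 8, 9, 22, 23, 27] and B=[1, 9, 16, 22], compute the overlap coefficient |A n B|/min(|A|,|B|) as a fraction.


A intersect B = [1, 9, 22]
|A intersect B| = 3
min(|A|, |B|) = min(6, 4) = 4
Overlap = 3 / 4 = 3/4

3/4


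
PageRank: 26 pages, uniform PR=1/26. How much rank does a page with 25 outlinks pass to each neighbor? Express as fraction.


Initial PR = 1/26 = 1/26
Outlinks = 25
Contribution per link = PR / outlinks
= 1/26 / 25
= 1/650

1/650


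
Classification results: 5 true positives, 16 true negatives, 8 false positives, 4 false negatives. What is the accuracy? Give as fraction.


Accuracy = (TP + TN) / (TP + TN + FP + FN)
TP + TN = 5 + 16 = 21
Total = 5 + 16 + 8 + 4 = 33
Accuracy = 21 / 33 = 7/11

7/11


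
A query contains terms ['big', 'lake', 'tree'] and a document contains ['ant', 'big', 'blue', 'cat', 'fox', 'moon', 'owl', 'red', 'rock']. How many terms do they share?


Query terms: ['big', 'lake', 'tree']
Document terms: ['ant', 'big', 'blue', 'cat', 'fox', 'moon', 'owl', 'red', 'rock']
Common terms: ['big']
Overlap count = 1

1


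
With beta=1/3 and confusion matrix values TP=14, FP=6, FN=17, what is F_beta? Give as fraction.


P = TP/(TP+FP) = 14/20 = 7/10
R = TP/(TP+FN) = 14/31 = 14/31
beta^2 = 1/3^2 = 1/9
(1 + beta^2) = 10/9
Numerator = (1+beta^2)*P*R = 98/279
Denominator = beta^2*P + R = 7/90 + 14/31 = 1477/2790
F_beta = 140/211

140/211


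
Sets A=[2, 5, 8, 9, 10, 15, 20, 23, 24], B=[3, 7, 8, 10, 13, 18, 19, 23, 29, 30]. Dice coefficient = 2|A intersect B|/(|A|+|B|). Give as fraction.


A intersect B = [8, 10, 23]
|A intersect B| = 3
|A| = 9, |B| = 10
Dice = 2*3 / (9+10)
= 6 / 19 = 6/19

6/19


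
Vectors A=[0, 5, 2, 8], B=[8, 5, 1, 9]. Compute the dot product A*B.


Dot product = sum of element-wise products
A[0]*B[0] = 0*8 = 0
A[1]*B[1] = 5*5 = 25
A[2]*B[2] = 2*1 = 2
A[3]*B[3] = 8*9 = 72
Sum = 0 + 25 + 2 + 72 = 99

99


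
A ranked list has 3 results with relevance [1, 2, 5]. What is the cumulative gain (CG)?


Cumulative Gain = sum of relevance scores
Position 1: rel=1, running sum=1
Position 2: rel=2, running sum=3
Position 3: rel=5, running sum=8
CG = 8

8


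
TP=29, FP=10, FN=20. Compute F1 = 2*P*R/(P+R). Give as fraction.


F1 = 2 * P * R / (P + R)
P = TP/(TP+FP) = 29/39 = 29/39
R = TP/(TP+FN) = 29/49 = 29/49
2 * P * R = 2 * 29/39 * 29/49 = 1682/1911
P + R = 29/39 + 29/49 = 2552/1911
F1 = 1682/1911 / 2552/1911 = 29/44

29/44


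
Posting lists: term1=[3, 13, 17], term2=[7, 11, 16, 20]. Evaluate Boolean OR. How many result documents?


Boolean OR: find union of posting lists
term1 docs: [3, 13, 17]
term2 docs: [7, 11, 16, 20]
Union: [3, 7, 11, 13, 16, 17, 20]
|union| = 7

7


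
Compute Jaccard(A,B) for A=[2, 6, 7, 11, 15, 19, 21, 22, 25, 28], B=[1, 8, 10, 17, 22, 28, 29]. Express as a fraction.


A intersect B = [22, 28]
|A intersect B| = 2
A union B = [1, 2, 6, 7, 8, 10, 11, 15, 17, 19, 21, 22, 25, 28, 29]
|A union B| = 15
Jaccard = 2/15 = 2/15

2/15


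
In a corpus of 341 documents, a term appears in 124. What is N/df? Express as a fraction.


IDF ratio = N / df
= 341 / 124
= 11/4

11/4


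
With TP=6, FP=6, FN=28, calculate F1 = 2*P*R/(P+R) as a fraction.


F1 = 2 * P * R / (P + R)
P = TP/(TP+FP) = 6/12 = 1/2
R = TP/(TP+FN) = 6/34 = 3/17
2 * P * R = 2 * 1/2 * 3/17 = 3/17
P + R = 1/2 + 3/17 = 23/34
F1 = 3/17 / 23/34 = 6/23

6/23


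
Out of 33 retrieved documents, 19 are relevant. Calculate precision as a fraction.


Precision = relevant_retrieved / total_retrieved
= 19 / 33
= 19 / (19 + 14)
= 19/33

19/33


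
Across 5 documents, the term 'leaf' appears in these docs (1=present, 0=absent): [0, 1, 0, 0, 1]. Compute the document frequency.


Checking each document for 'leaf':
Doc 1: absent
Doc 2: present
Doc 3: absent
Doc 4: absent
Doc 5: present
df = sum of presences = 0 + 1 + 0 + 0 + 1 = 2

2


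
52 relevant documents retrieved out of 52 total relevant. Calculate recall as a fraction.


Recall = retrieved_relevant / total_relevant
= 52 / 52
= 52 / (52 + 0)
= 1

1


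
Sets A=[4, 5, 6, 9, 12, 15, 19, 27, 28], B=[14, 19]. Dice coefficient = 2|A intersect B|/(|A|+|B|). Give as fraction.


A intersect B = [19]
|A intersect B| = 1
|A| = 9, |B| = 2
Dice = 2*1 / (9+2)
= 2 / 11 = 2/11

2/11


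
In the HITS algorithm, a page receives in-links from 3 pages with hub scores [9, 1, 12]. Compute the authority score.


Authority = sum of hub scores of in-linkers
In-link 1: hub score = 9
In-link 2: hub score = 1
In-link 3: hub score = 12
Authority = 9 + 1 + 12 = 22

22


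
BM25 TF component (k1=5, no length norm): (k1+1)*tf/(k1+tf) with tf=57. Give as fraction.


BM25 TF component = (k1+1)*tf / (k1+tf)
k1 = 5, tf = 57
Numerator = (5+1)*57 = 342
Denominator = 5 + 57 = 62
= 342/62 = 171/31

171/31


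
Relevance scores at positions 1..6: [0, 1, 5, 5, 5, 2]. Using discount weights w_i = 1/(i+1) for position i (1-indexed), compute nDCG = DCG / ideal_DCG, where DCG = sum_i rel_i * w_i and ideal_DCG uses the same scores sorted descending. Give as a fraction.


Position discount weights w_i = 1/(i+1) for i=1..6:
Weights = [1/2, 1/3, 1/4, 1/5, 1/6, 1/7]
Actual relevance: [0, 1, 5, 5, 5, 2]
DCG = 0/2 + 1/3 + 5/4 + 5/5 + 5/6 + 2/7 = 311/84
Ideal relevance (sorted desc): [5, 5, 5, 2, 1, 0]
Ideal DCG = 5/2 + 5/3 + 5/4 + 2/5 + 1/6 + 0/7 = 359/60
nDCG = DCG / ideal_DCG = 311/84 / 359/60 = 1555/2513

1555/2513


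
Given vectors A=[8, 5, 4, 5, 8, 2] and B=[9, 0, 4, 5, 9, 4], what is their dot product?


Dot product = sum of element-wise products
A[0]*B[0] = 8*9 = 72
A[1]*B[1] = 5*0 = 0
A[2]*B[2] = 4*4 = 16
A[3]*B[3] = 5*5 = 25
A[4]*B[4] = 8*9 = 72
A[5]*B[5] = 2*4 = 8
Sum = 72 + 0 + 16 + 25 + 72 + 8 = 193

193


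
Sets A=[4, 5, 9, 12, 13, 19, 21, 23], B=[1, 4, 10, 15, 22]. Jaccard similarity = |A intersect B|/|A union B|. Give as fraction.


A intersect B = [4]
|A intersect B| = 1
A union B = [1, 4, 5, 9, 10, 12, 13, 15, 19, 21, 22, 23]
|A union B| = 12
Jaccard = 1/12 = 1/12

1/12


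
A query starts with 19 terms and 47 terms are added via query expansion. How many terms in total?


Original terms: 19
Expansion terms: 47
Total = 19 + 47 = 66

66


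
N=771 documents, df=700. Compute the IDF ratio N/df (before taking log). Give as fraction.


IDF ratio = N / df
= 771 / 700
= 771/700

771/700


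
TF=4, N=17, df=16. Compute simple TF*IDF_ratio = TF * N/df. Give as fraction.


TF * (N/df)
= 4 * (17/16)
= 4 * 17/16
= 17/4

17/4


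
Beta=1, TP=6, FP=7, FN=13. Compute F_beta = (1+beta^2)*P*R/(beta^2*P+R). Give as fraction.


P = TP/(TP+FP) = 6/13 = 6/13
R = TP/(TP+FN) = 6/19 = 6/19
beta^2 = 1^2 = 1
(1 + beta^2) = 2
Numerator = (1+beta^2)*P*R = 72/247
Denominator = beta^2*P + R = 6/13 + 6/19 = 192/247
F_beta = 3/8

3/8


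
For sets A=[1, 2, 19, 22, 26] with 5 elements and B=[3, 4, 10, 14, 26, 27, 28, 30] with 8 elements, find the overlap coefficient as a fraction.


A intersect B = [26]
|A intersect B| = 1
min(|A|, |B|) = min(5, 8) = 5
Overlap = 1 / 5 = 1/5

1/5


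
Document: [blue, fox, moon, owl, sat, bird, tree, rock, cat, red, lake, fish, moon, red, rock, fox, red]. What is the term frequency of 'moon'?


Document has 17 words
Scanning for 'moon':
Found at positions: [2, 12]
Count = 2

2


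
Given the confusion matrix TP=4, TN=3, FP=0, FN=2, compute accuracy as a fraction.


Accuracy = (TP + TN) / (TP + TN + FP + FN)
TP + TN = 4 + 3 = 7
Total = 4 + 3 + 0 + 2 = 9
Accuracy = 7 / 9 = 7/9

7/9


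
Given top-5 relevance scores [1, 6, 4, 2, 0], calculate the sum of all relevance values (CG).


Cumulative Gain = sum of relevance scores
Position 1: rel=1, running sum=1
Position 2: rel=6, running sum=7
Position 3: rel=4, running sum=11
Position 4: rel=2, running sum=13
Position 5: rel=0, running sum=13
CG = 13

13


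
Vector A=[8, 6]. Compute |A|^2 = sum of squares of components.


|A|^2 = sum of squared components
A[0]^2 = 8^2 = 64
A[1]^2 = 6^2 = 36
Sum = 64 + 36 = 100

100


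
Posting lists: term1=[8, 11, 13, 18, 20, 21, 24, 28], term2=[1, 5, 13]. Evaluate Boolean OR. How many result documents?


Boolean OR: find union of posting lists
term1 docs: [8, 11, 13, 18, 20, 21, 24, 28]
term2 docs: [1, 5, 13]
Union: [1, 5, 8, 11, 13, 18, 20, 21, 24, 28]
|union| = 10

10


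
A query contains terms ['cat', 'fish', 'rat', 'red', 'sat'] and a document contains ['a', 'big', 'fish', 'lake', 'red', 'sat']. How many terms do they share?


Query terms: ['cat', 'fish', 'rat', 'red', 'sat']
Document terms: ['a', 'big', 'fish', 'lake', 'red', 'sat']
Common terms: ['fish', 'red', 'sat']
Overlap count = 3

3


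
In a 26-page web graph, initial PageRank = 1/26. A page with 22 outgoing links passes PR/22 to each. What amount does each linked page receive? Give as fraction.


Initial PR = 1/26 = 1/26
Outlinks = 22
Contribution per link = PR / outlinks
= 1/26 / 22
= 1/572

1/572


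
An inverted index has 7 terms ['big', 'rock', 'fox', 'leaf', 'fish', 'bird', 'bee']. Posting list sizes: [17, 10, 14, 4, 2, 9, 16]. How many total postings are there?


Summing posting list sizes:
'big': 17 postings
'rock': 10 postings
'fox': 14 postings
'leaf': 4 postings
'fish': 2 postings
'bird': 9 postings
'bee': 16 postings
Total = 17 + 10 + 14 + 4 + 2 + 9 + 16 = 72

72


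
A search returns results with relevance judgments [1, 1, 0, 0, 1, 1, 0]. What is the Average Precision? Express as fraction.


Computing P@k for each relevant position:
Position 1: relevant, P@1 = 1/1 = 1
Position 2: relevant, P@2 = 2/2 = 1
Position 3: not relevant
Position 4: not relevant
Position 5: relevant, P@5 = 3/5 = 3/5
Position 6: relevant, P@6 = 4/6 = 2/3
Position 7: not relevant
Sum of P@k = 1 + 1 + 3/5 + 2/3 = 49/15
AP = 49/15 / 4 = 49/60

49/60


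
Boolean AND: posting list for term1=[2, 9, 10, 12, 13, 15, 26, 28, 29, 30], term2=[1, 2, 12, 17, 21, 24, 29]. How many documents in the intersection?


Boolean AND: find intersection of posting lists
term1 docs: [2, 9, 10, 12, 13, 15, 26, 28, 29, 30]
term2 docs: [1, 2, 12, 17, 21, 24, 29]
Intersection: [2, 12, 29]
|intersection| = 3

3


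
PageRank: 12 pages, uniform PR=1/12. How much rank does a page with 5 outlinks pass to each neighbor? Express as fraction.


Initial PR = 1/12 = 1/12
Outlinks = 5
Contribution per link = PR / outlinks
= 1/12 / 5
= 1/60

1/60


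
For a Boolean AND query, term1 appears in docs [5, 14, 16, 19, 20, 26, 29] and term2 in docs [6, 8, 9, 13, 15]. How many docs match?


Boolean AND: find intersection of posting lists
term1 docs: [5, 14, 16, 19, 20, 26, 29]
term2 docs: [6, 8, 9, 13, 15]
Intersection: []
|intersection| = 0

0


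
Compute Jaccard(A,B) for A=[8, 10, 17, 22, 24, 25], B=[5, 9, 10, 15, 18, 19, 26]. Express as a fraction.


A intersect B = [10]
|A intersect B| = 1
A union B = [5, 8, 9, 10, 15, 17, 18, 19, 22, 24, 25, 26]
|A union B| = 12
Jaccard = 1/12 = 1/12

1/12


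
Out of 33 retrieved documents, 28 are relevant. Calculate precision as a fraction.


Precision = relevant_retrieved / total_retrieved
= 28 / 33
= 28 / (28 + 5)
= 28/33

28/33


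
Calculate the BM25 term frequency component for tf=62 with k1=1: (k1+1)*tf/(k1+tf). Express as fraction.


BM25 TF component = (k1+1)*tf / (k1+tf)
k1 = 1, tf = 62
Numerator = (1+1)*62 = 124
Denominator = 1 + 62 = 63
= 124/63 = 124/63

124/63


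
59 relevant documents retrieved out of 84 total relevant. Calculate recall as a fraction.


Recall = retrieved_relevant / total_relevant
= 59 / 84
= 59 / (59 + 25)
= 59/84

59/84


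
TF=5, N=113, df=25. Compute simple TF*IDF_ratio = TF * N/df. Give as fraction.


TF * (N/df)
= 5 * (113/25)
= 5 * 113/25
= 113/5

113/5


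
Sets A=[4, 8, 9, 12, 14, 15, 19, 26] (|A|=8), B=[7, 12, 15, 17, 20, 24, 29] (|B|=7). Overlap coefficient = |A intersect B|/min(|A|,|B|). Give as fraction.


A intersect B = [12, 15]
|A intersect B| = 2
min(|A|, |B|) = min(8, 7) = 7
Overlap = 2 / 7 = 2/7

2/7


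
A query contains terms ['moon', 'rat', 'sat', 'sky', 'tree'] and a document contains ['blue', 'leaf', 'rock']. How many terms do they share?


Query terms: ['moon', 'rat', 'sat', 'sky', 'tree']
Document terms: ['blue', 'leaf', 'rock']
Common terms: []
Overlap count = 0

0


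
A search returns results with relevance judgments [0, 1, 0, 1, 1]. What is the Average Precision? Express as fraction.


Computing P@k for each relevant position:
Position 1: not relevant
Position 2: relevant, P@2 = 1/2 = 1/2
Position 3: not relevant
Position 4: relevant, P@4 = 2/4 = 1/2
Position 5: relevant, P@5 = 3/5 = 3/5
Sum of P@k = 1/2 + 1/2 + 3/5 = 8/5
AP = 8/5 / 3 = 8/15

8/15


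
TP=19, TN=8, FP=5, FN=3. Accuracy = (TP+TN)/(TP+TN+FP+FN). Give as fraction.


Accuracy = (TP + TN) / (TP + TN + FP + FN)
TP + TN = 19 + 8 = 27
Total = 19 + 8 + 5 + 3 = 35
Accuracy = 27 / 35 = 27/35

27/35


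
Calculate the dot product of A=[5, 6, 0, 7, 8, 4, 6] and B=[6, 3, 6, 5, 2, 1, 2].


Dot product = sum of element-wise products
A[0]*B[0] = 5*6 = 30
A[1]*B[1] = 6*3 = 18
A[2]*B[2] = 0*6 = 0
A[3]*B[3] = 7*5 = 35
A[4]*B[4] = 8*2 = 16
A[5]*B[5] = 4*1 = 4
A[6]*B[6] = 6*2 = 12
Sum = 30 + 18 + 0 + 35 + 16 + 4 + 12 = 115

115


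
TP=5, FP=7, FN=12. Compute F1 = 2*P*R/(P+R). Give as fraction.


F1 = 2 * P * R / (P + R)
P = TP/(TP+FP) = 5/12 = 5/12
R = TP/(TP+FN) = 5/17 = 5/17
2 * P * R = 2 * 5/12 * 5/17 = 25/102
P + R = 5/12 + 5/17 = 145/204
F1 = 25/102 / 145/204 = 10/29

10/29


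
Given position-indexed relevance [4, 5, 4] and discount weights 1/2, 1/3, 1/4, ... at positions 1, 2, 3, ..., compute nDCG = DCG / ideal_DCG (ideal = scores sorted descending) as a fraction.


Position discount weights w_i = 1/(i+1) for i=1..3:
Weights = [1/2, 1/3, 1/4]
Actual relevance: [4, 5, 4]
DCG = 4/2 + 5/3 + 4/4 = 14/3
Ideal relevance (sorted desc): [5, 4, 4]
Ideal DCG = 5/2 + 4/3 + 4/4 = 29/6
nDCG = DCG / ideal_DCG = 14/3 / 29/6 = 28/29

28/29


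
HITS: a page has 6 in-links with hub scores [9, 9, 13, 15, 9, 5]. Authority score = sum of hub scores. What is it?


Authority = sum of hub scores of in-linkers
In-link 1: hub score = 9
In-link 2: hub score = 9
In-link 3: hub score = 13
In-link 4: hub score = 15
In-link 5: hub score = 9
In-link 6: hub score = 5
Authority = 9 + 9 + 13 + 15 + 9 + 5 = 60

60


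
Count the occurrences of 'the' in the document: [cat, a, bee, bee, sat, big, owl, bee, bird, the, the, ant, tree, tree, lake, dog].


Document has 16 words
Scanning for 'the':
Found at positions: [9, 10]
Count = 2

2


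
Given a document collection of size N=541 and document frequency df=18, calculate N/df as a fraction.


IDF ratio = N / df
= 541 / 18
= 541/18

541/18


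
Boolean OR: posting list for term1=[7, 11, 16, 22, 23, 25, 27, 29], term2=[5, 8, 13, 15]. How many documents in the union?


Boolean OR: find union of posting lists
term1 docs: [7, 11, 16, 22, 23, 25, 27, 29]
term2 docs: [5, 8, 13, 15]
Union: [5, 7, 8, 11, 13, 15, 16, 22, 23, 25, 27, 29]
|union| = 12

12


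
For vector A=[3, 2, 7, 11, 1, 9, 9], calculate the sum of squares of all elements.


|A|^2 = sum of squared components
A[0]^2 = 3^2 = 9
A[1]^2 = 2^2 = 4
A[2]^2 = 7^2 = 49
A[3]^2 = 11^2 = 121
A[4]^2 = 1^2 = 1
A[5]^2 = 9^2 = 81
A[6]^2 = 9^2 = 81
Sum = 9 + 4 + 49 + 121 + 1 + 81 + 81 = 346

346


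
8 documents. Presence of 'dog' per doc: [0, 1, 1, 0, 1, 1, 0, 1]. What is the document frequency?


Checking each document for 'dog':
Doc 1: absent
Doc 2: present
Doc 3: present
Doc 4: absent
Doc 5: present
Doc 6: present
Doc 7: absent
Doc 8: present
df = sum of presences = 0 + 1 + 1 + 0 + 1 + 1 + 0 + 1 = 5

5


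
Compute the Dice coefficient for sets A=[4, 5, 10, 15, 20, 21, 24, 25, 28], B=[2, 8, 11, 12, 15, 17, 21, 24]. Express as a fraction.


A intersect B = [15, 21, 24]
|A intersect B| = 3
|A| = 9, |B| = 8
Dice = 2*3 / (9+8)
= 6 / 17 = 6/17

6/17


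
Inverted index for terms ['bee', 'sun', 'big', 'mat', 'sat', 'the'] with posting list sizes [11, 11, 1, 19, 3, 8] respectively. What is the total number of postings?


Summing posting list sizes:
'bee': 11 postings
'sun': 11 postings
'big': 1 postings
'mat': 19 postings
'sat': 3 postings
'the': 8 postings
Total = 11 + 11 + 1 + 19 + 3 + 8 = 53

53


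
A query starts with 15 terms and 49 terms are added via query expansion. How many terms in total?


Original terms: 15
Expansion terms: 49
Total = 15 + 49 = 64

64


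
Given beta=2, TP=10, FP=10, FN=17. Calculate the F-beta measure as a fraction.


P = TP/(TP+FP) = 10/20 = 1/2
R = TP/(TP+FN) = 10/27 = 10/27
beta^2 = 2^2 = 4
(1 + beta^2) = 5
Numerator = (1+beta^2)*P*R = 25/27
Denominator = beta^2*P + R = 2 + 10/27 = 64/27
F_beta = 25/64

25/64


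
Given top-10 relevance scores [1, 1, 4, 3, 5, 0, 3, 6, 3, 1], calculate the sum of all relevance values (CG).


Cumulative Gain = sum of relevance scores
Position 1: rel=1, running sum=1
Position 2: rel=1, running sum=2
Position 3: rel=4, running sum=6
Position 4: rel=3, running sum=9
Position 5: rel=5, running sum=14
Position 6: rel=0, running sum=14
Position 7: rel=3, running sum=17
Position 8: rel=6, running sum=23
Position 9: rel=3, running sum=26
Position 10: rel=1, running sum=27
CG = 27

27


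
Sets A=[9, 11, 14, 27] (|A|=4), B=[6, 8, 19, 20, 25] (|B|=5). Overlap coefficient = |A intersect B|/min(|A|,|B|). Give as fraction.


A intersect B = []
|A intersect B| = 0
min(|A|, |B|) = min(4, 5) = 4
Overlap = 0 / 4 = 0

0


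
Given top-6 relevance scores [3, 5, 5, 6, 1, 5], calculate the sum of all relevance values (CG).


Cumulative Gain = sum of relevance scores
Position 1: rel=3, running sum=3
Position 2: rel=5, running sum=8
Position 3: rel=5, running sum=13
Position 4: rel=6, running sum=19
Position 5: rel=1, running sum=20
Position 6: rel=5, running sum=25
CG = 25

25


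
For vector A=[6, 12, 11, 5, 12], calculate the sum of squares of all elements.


|A|^2 = sum of squared components
A[0]^2 = 6^2 = 36
A[1]^2 = 12^2 = 144
A[2]^2 = 11^2 = 121
A[3]^2 = 5^2 = 25
A[4]^2 = 12^2 = 144
Sum = 36 + 144 + 121 + 25 + 144 = 470

470


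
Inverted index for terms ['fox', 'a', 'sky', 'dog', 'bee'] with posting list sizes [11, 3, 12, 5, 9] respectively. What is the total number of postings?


Summing posting list sizes:
'fox': 11 postings
'a': 3 postings
'sky': 12 postings
'dog': 5 postings
'bee': 9 postings
Total = 11 + 3 + 12 + 5 + 9 = 40

40


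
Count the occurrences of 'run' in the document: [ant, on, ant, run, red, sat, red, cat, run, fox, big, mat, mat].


Document has 13 words
Scanning for 'run':
Found at positions: [3, 8]
Count = 2

2


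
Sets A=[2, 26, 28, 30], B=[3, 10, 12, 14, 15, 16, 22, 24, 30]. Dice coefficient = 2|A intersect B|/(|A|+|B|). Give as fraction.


A intersect B = [30]
|A intersect B| = 1
|A| = 4, |B| = 9
Dice = 2*1 / (4+9)
= 2 / 13 = 2/13

2/13


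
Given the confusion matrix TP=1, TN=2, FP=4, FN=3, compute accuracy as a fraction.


Accuracy = (TP + TN) / (TP + TN + FP + FN)
TP + TN = 1 + 2 = 3
Total = 1 + 2 + 4 + 3 = 10
Accuracy = 3 / 10 = 3/10

3/10


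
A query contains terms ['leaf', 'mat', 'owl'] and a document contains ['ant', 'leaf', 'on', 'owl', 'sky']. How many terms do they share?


Query terms: ['leaf', 'mat', 'owl']
Document terms: ['ant', 'leaf', 'on', 'owl', 'sky']
Common terms: ['leaf', 'owl']
Overlap count = 2

2


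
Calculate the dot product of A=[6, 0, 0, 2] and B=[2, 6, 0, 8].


Dot product = sum of element-wise products
A[0]*B[0] = 6*2 = 12
A[1]*B[1] = 0*6 = 0
A[2]*B[2] = 0*0 = 0
A[3]*B[3] = 2*8 = 16
Sum = 12 + 0 + 0 + 16 = 28

28


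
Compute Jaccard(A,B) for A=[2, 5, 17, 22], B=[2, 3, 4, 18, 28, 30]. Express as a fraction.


A intersect B = [2]
|A intersect B| = 1
A union B = [2, 3, 4, 5, 17, 18, 22, 28, 30]
|A union B| = 9
Jaccard = 1/9 = 1/9

1/9


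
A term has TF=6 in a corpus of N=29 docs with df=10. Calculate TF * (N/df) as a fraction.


TF * (N/df)
= 6 * (29/10)
= 6 * 29/10
= 87/5

87/5


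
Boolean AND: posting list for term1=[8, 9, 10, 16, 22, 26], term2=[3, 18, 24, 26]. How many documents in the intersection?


Boolean AND: find intersection of posting lists
term1 docs: [8, 9, 10, 16, 22, 26]
term2 docs: [3, 18, 24, 26]
Intersection: [26]
|intersection| = 1

1


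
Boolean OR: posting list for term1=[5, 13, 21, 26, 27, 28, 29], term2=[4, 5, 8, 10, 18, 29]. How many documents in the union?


Boolean OR: find union of posting lists
term1 docs: [5, 13, 21, 26, 27, 28, 29]
term2 docs: [4, 5, 8, 10, 18, 29]
Union: [4, 5, 8, 10, 13, 18, 21, 26, 27, 28, 29]
|union| = 11

11


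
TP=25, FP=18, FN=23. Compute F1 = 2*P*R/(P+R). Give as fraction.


F1 = 2 * P * R / (P + R)
P = TP/(TP+FP) = 25/43 = 25/43
R = TP/(TP+FN) = 25/48 = 25/48
2 * P * R = 2 * 25/43 * 25/48 = 625/1032
P + R = 25/43 + 25/48 = 2275/2064
F1 = 625/1032 / 2275/2064 = 50/91

50/91


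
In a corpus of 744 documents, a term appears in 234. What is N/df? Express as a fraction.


IDF ratio = N / df
= 744 / 234
= 124/39

124/39


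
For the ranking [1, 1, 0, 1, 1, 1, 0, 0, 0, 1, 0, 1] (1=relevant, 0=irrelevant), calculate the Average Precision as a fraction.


Computing P@k for each relevant position:
Position 1: relevant, P@1 = 1/1 = 1
Position 2: relevant, P@2 = 2/2 = 1
Position 3: not relevant
Position 4: relevant, P@4 = 3/4 = 3/4
Position 5: relevant, P@5 = 4/5 = 4/5
Position 6: relevant, P@6 = 5/6 = 5/6
Position 7: not relevant
Position 8: not relevant
Position 9: not relevant
Position 10: relevant, P@10 = 6/10 = 3/5
Position 11: not relevant
Position 12: relevant, P@12 = 7/12 = 7/12
Sum of P@k = 1 + 1 + 3/4 + 4/5 + 5/6 + 3/5 + 7/12 = 167/30
AP = 167/30 / 7 = 167/210

167/210


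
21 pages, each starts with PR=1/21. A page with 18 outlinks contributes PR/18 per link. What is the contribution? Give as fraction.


Initial PR = 1/21 = 1/21
Outlinks = 18
Contribution per link = PR / outlinks
= 1/21 / 18
= 1/378

1/378


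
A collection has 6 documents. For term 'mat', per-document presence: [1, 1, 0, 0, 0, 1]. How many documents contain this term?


Checking each document for 'mat':
Doc 1: present
Doc 2: present
Doc 3: absent
Doc 4: absent
Doc 5: absent
Doc 6: present
df = sum of presences = 1 + 1 + 0 + 0 + 0 + 1 = 3

3


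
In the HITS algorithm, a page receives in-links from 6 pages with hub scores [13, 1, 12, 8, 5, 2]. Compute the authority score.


Authority = sum of hub scores of in-linkers
In-link 1: hub score = 13
In-link 2: hub score = 1
In-link 3: hub score = 12
In-link 4: hub score = 8
In-link 5: hub score = 5
In-link 6: hub score = 2
Authority = 13 + 1 + 12 + 8 + 5 + 2 = 41

41


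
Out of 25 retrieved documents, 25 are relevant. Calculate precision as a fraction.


Precision = relevant_retrieved / total_retrieved
= 25 / 25
= 25 / (25 + 0)
= 1

1


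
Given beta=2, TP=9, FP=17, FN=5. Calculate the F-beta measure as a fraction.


P = TP/(TP+FP) = 9/26 = 9/26
R = TP/(TP+FN) = 9/14 = 9/14
beta^2 = 2^2 = 4
(1 + beta^2) = 5
Numerator = (1+beta^2)*P*R = 405/364
Denominator = beta^2*P + R = 18/13 + 9/14 = 369/182
F_beta = 45/82

45/82


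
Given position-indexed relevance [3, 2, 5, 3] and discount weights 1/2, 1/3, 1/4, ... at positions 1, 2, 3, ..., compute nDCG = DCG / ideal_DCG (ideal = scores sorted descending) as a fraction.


Position discount weights w_i = 1/(i+1) for i=1..4:
Weights = [1/2, 1/3, 1/4, 1/5]
Actual relevance: [3, 2, 5, 3]
DCG = 3/2 + 2/3 + 5/4 + 3/5 = 241/60
Ideal relevance (sorted desc): [5, 3, 3, 2]
Ideal DCG = 5/2 + 3/3 + 3/4 + 2/5 = 93/20
nDCG = DCG / ideal_DCG = 241/60 / 93/20 = 241/279

241/279


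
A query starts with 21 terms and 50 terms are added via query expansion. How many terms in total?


Original terms: 21
Expansion terms: 50
Total = 21 + 50 = 71

71


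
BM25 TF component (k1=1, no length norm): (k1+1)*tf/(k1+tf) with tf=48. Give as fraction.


BM25 TF component = (k1+1)*tf / (k1+tf)
k1 = 1, tf = 48
Numerator = (1+1)*48 = 96
Denominator = 1 + 48 = 49
= 96/49 = 96/49

96/49


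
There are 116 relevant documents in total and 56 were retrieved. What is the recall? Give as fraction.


Recall = retrieved_relevant / total_relevant
= 56 / 116
= 56 / (56 + 60)
= 14/29

14/29


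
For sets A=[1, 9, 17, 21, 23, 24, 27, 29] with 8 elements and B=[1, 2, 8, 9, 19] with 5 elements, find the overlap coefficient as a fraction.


A intersect B = [1, 9]
|A intersect B| = 2
min(|A|, |B|) = min(8, 5) = 5
Overlap = 2 / 5 = 2/5

2/5


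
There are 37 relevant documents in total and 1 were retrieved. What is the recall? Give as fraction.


Recall = retrieved_relevant / total_relevant
= 1 / 37
= 1 / (1 + 36)
= 1/37

1/37


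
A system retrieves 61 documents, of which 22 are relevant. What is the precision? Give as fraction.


Precision = relevant_retrieved / total_retrieved
= 22 / 61
= 22 / (22 + 39)
= 22/61

22/61


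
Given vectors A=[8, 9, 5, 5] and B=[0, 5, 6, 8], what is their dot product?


Dot product = sum of element-wise products
A[0]*B[0] = 8*0 = 0
A[1]*B[1] = 9*5 = 45
A[2]*B[2] = 5*6 = 30
A[3]*B[3] = 5*8 = 40
Sum = 0 + 45 + 30 + 40 = 115

115


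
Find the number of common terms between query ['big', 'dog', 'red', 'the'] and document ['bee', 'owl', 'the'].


Query terms: ['big', 'dog', 'red', 'the']
Document terms: ['bee', 'owl', 'the']
Common terms: ['the']
Overlap count = 1

1


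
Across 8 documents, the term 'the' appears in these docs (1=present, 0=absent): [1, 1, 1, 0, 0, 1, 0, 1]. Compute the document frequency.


Checking each document for 'the':
Doc 1: present
Doc 2: present
Doc 3: present
Doc 4: absent
Doc 5: absent
Doc 6: present
Doc 7: absent
Doc 8: present
df = sum of presences = 1 + 1 + 1 + 0 + 0 + 1 + 0 + 1 = 5

5


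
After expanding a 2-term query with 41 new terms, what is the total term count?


Original terms: 2
Expansion terms: 41
Total = 2 + 41 = 43

43


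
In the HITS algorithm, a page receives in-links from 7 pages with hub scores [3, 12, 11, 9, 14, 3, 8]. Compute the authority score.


Authority = sum of hub scores of in-linkers
In-link 1: hub score = 3
In-link 2: hub score = 12
In-link 3: hub score = 11
In-link 4: hub score = 9
In-link 5: hub score = 14
In-link 6: hub score = 3
In-link 7: hub score = 8
Authority = 3 + 12 + 11 + 9 + 14 + 3 + 8 = 60

60


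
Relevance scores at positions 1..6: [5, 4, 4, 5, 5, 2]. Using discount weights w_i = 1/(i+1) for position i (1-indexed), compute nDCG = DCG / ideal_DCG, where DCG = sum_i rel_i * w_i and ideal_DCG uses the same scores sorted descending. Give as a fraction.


Position discount weights w_i = 1/(i+1) for i=1..6:
Weights = [1/2, 1/3, 1/4, 1/5, 1/6, 1/7]
Actual relevance: [5, 4, 4, 5, 5, 2]
DCG = 5/2 + 4/3 + 4/4 + 5/5 + 5/6 + 2/7 = 146/21
Ideal relevance (sorted desc): [5, 5, 5, 4, 4, 2]
Ideal DCG = 5/2 + 5/3 + 5/4 + 4/5 + 4/6 + 2/7 = 3011/420
nDCG = DCG / ideal_DCG = 146/21 / 3011/420 = 2920/3011

2920/3011


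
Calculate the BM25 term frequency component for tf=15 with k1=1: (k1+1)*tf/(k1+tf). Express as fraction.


BM25 TF component = (k1+1)*tf / (k1+tf)
k1 = 1, tf = 15
Numerator = (1+1)*15 = 30
Denominator = 1 + 15 = 16
= 30/16 = 15/8

15/8


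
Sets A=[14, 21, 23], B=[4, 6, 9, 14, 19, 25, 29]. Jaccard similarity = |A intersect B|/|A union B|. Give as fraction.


A intersect B = [14]
|A intersect B| = 1
A union B = [4, 6, 9, 14, 19, 21, 23, 25, 29]
|A union B| = 9
Jaccard = 1/9 = 1/9

1/9


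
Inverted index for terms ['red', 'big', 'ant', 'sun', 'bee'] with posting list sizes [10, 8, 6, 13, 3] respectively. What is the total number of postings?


Summing posting list sizes:
'red': 10 postings
'big': 8 postings
'ant': 6 postings
'sun': 13 postings
'bee': 3 postings
Total = 10 + 8 + 6 + 13 + 3 = 40

40


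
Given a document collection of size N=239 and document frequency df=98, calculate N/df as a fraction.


IDF ratio = N / df
= 239 / 98
= 239/98

239/98


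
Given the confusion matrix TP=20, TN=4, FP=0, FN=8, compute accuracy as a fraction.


Accuracy = (TP + TN) / (TP + TN + FP + FN)
TP + TN = 20 + 4 = 24
Total = 20 + 4 + 0 + 8 = 32
Accuracy = 24 / 32 = 3/4

3/4


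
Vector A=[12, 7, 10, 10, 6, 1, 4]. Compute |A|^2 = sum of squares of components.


|A|^2 = sum of squared components
A[0]^2 = 12^2 = 144
A[1]^2 = 7^2 = 49
A[2]^2 = 10^2 = 100
A[3]^2 = 10^2 = 100
A[4]^2 = 6^2 = 36
A[5]^2 = 1^2 = 1
A[6]^2 = 4^2 = 16
Sum = 144 + 49 + 100 + 100 + 36 + 1 + 16 = 446

446


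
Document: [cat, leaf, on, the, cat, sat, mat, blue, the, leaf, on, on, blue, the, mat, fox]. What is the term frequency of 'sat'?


Document has 16 words
Scanning for 'sat':
Found at positions: [5]
Count = 1

1


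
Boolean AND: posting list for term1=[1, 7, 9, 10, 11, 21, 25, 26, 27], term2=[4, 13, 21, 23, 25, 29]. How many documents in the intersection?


Boolean AND: find intersection of posting lists
term1 docs: [1, 7, 9, 10, 11, 21, 25, 26, 27]
term2 docs: [4, 13, 21, 23, 25, 29]
Intersection: [21, 25]
|intersection| = 2

2


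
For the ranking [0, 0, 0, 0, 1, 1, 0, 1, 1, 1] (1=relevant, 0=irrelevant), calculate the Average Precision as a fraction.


Computing P@k for each relevant position:
Position 1: not relevant
Position 2: not relevant
Position 3: not relevant
Position 4: not relevant
Position 5: relevant, P@5 = 1/5 = 1/5
Position 6: relevant, P@6 = 2/6 = 1/3
Position 7: not relevant
Position 8: relevant, P@8 = 3/8 = 3/8
Position 9: relevant, P@9 = 4/9 = 4/9
Position 10: relevant, P@10 = 5/10 = 1/2
Sum of P@k = 1/5 + 1/3 + 3/8 + 4/9 + 1/2 = 667/360
AP = 667/360 / 5 = 667/1800

667/1800


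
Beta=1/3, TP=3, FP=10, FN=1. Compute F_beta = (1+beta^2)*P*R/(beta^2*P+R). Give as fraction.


P = TP/(TP+FP) = 3/13 = 3/13
R = TP/(TP+FN) = 3/4 = 3/4
beta^2 = 1/3^2 = 1/9
(1 + beta^2) = 10/9
Numerator = (1+beta^2)*P*R = 5/26
Denominator = beta^2*P + R = 1/39 + 3/4 = 121/156
F_beta = 30/121

30/121


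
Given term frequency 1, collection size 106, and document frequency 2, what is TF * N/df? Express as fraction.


TF * (N/df)
= 1 * (106/2)
= 1 * 53
= 53

53


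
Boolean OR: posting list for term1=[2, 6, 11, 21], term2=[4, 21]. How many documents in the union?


Boolean OR: find union of posting lists
term1 docs: [2, 6, 11, 21]
term2 docs: [4, 21]
Union: [2, 4, 6, 11, 21]
|union| = 5

5


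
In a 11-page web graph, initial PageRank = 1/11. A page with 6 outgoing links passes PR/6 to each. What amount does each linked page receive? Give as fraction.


Initial PR = 1/11 = 1/11
Outlinks = 6
Contribution per link = PR / outlinks
= 1/11 / 6
= 1/66

1/66


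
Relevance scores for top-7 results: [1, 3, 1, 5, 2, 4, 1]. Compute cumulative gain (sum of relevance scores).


Cumulative Gain = sum of relevance scores
Position 1: rel=1, running sum=1
Position 2: rel=3, running sum=4
Position 3: rel=1, running sum=5
Position 4: rel=5, running sum=10
Position 5: rel=2, running sum=12
Position 6: rel=4, running sum=16
Position 7: rel=1, running sum=17
CG = 17

17


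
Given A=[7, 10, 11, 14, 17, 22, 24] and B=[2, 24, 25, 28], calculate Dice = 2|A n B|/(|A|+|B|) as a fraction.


A intersect B = [24]
|A intersect B| = 1
|A| = 7, |B| = 4
Dice = 2*1 / (7+4)
= 2 / 11 = 2/11

2/11


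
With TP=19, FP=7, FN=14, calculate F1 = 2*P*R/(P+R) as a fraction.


F1 = 2 * P * R / (P + R)
P = TP/(TP+FP) = 19/26 = 19/26
R = TP/(TP+FN) = 19/33 = 19/33
2 * P * R = 2 * 19/26 * 19/33 = 361/429
P + R = 19/26 + 19/33 = 1121/858
F1 = 361/429 / 1121/858 = 38/59

38/59


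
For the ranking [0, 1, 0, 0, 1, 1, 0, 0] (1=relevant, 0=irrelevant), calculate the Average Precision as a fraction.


Computing P@k for each relevant position:
Position 1: not relevant
Position 2: relevant, P@2 = 1/2 = 1/2
Position 3: not relevant
Position 4: not relevant
Position 5: relevant, P@5 = 2/5 = 2/5
Position 6: relevant, P@6 = 3/6 = 1/2
Position 7: not relevant
Position 8: not relevant
Sum of P@k = 1/2 + 2/5 + 1/2 = 7/5
AP = 7/5 / 3 = 7/15

7/15


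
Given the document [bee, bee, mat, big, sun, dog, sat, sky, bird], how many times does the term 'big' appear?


Document has 9 words
Scanning for 'big':
Found at positions: [3]
Count = 1

1


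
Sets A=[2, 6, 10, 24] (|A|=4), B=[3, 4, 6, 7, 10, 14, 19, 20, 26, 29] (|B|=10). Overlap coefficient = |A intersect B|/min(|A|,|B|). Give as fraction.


A intersect B = [6, 10]
|A intersect B| = 2
min(|A|, |B|) = min(4, 10) = 4
Overlap = 2 / 4 = 1/2

1/2
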